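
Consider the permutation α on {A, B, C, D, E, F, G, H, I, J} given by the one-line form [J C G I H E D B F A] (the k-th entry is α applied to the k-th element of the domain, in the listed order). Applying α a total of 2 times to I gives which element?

E

Tracing I → F → … returns to I after 8 steps, so I lies in an 8-cycle (B, C, G, D, I, F, E, H).
Stepping 2 places around the cycle: I → F → E.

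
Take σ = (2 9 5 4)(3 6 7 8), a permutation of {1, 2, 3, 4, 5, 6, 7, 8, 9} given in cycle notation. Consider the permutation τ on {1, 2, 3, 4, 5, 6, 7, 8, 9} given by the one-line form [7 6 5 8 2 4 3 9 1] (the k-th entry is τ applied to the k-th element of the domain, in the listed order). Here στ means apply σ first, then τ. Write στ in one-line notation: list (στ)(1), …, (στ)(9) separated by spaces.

(στ)(x) = τ(σ(x)). Computing each image: τ(σ(1)) = τ(1) = 7, τ(σ(2)) = τ(9) = 1, τ(σ(3)) = τ(6) = 4, τ(σ(4)) = τ(2) = 6, τ(σ(5)) = τ(4) = 8, τ(σ(6)) = τ(7) = 3, τ(σ(7)) = τ(8) = 9, τ(σ(8)) = τ(3) = 5, τ(σ(9)) = τ(5) = 2.
Hence στ = [7 1 4 6 8 3 9 5 2].

7 1 4 6 8 3 9 5 2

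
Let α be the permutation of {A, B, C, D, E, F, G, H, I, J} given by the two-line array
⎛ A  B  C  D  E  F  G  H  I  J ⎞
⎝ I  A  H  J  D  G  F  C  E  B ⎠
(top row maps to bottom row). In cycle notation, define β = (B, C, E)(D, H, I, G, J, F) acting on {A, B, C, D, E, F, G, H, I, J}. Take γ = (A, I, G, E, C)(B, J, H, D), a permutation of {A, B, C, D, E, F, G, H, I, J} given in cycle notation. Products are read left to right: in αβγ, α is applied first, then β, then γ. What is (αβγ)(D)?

(αβγ)(D) = γ(β(α(D))). α(D) = J, then β(J) = F, then γ(F) = F, so the result is F.

F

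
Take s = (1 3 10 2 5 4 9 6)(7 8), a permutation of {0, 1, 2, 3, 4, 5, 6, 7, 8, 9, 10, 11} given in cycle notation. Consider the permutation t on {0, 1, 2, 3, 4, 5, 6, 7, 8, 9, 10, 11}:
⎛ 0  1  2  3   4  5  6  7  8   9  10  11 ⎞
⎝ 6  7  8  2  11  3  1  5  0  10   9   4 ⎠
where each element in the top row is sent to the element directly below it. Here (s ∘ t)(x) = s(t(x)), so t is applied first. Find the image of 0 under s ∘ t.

(s ∘ t)(0) = s(t(0)). t(0) = 6, then s(6) = 1. So (s ∘ t)(0) = 1.

1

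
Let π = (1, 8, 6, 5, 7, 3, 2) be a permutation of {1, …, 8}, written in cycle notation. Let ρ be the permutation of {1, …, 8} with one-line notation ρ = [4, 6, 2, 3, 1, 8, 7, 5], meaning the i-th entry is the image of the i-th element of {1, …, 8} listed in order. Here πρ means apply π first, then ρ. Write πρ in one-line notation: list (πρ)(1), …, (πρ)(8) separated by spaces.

(πρ)(x) = ρ(π(x)). Computing each image: ρ(π(1)) = ρ(8) = 5, ρ(π(2)) = ρ(1) = 4, ρ(π(3)) = ρ(2) = 6, ρ(π(4)) = ρ(4) = 3, ρ(π(5)) = ρ(7) = 7, ρ(π(6)) = ρ(5) = 1, ρ(π(7)) = ρ(3) = 2, ρ(π(8)) = ρ(6) = 8.
Hence πρ = [5 4 6 3 7 1 2 8].

5 4 6 3 7 1 2 8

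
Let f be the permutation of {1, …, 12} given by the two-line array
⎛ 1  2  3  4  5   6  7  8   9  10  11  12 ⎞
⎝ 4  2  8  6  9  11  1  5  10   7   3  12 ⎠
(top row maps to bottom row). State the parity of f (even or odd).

odd

In disjoint-cycle form the cycle lengths are 10, 1, 1.
A cycle is odd iff its length is even; f has 1 even-length cycle, so sgn(f) = (−1)^1 and f is odd.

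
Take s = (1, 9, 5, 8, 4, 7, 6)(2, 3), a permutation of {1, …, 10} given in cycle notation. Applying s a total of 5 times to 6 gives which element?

4

6 lies in the 7-cycle (1, 9, 5, 8, 4, 7, 6).
Stepping 5 places around the cycle: 6 → 1 → 9 → 5 → 8 → 4.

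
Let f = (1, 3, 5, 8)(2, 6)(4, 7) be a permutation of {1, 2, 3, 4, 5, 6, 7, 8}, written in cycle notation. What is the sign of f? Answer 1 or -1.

The cycle lengths are 4, 2, 2.
A cycle is odd iff its length is even; f has 3 even-length cycles, so sgn(f) = (−1)^3 and f is odd.

-1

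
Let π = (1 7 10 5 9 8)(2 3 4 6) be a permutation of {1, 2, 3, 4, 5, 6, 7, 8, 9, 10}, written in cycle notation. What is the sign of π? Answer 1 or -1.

The cycle lengths are 6, 4.
A cycle is odd iff its length is even; π has 2 even-length cycles, so sgn(π) = (−1)^2 and π is even.

1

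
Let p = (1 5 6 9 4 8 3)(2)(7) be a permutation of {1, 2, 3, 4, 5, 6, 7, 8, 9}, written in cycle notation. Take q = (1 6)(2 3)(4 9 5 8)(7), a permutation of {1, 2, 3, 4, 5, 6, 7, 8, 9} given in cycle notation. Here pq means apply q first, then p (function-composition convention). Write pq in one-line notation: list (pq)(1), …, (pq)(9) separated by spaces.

9 1 2 4 3 5 7 8 6

(pq)(x) = p(q(x)). Computing each image: p(q(1)) = p(6) = 9, p(q(2)) = p(3) = 1, p(q(3)) = p(2) = 2, p(q(4)) = p(9) = 4, p(q(5)) = p(8) = 3, p(q(6)) = p(1) = 5, p(q(7)) = p(7) = 7, p(q(8)) = p(4) = 8, p(q(9)) = p(5) = 6.
Hence pq = [9 1 2 4 3 5 7 8 6].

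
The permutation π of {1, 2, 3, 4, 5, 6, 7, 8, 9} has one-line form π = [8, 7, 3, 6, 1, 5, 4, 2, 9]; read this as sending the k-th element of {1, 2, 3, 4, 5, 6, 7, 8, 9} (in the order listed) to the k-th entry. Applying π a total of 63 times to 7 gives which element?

7

Tracing 7 → 4 → … returns to 7 after 7 steps, so 7 lies in a 7-cycle (1, 8, 2, 7, 4, 6, 5).
Powers repeat with period 7 on this cycle, and 63 mod 7 = 0, so π^63(7) = π^0(7).
So π^63(7) = 7.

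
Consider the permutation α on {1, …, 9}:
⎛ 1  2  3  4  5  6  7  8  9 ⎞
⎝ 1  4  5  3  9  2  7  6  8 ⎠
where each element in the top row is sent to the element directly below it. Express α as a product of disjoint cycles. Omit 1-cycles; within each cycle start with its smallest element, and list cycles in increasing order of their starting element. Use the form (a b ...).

(2 4 3 5 9 8 6)

From 2: 2 → 4 → 3 → 5 → 9 → 8 → 6 → 2, closing the cycle (2 4 3 5 9 8 6).
Continuing from each remaining unvisited element yields (2 4 3 5 9 8 6).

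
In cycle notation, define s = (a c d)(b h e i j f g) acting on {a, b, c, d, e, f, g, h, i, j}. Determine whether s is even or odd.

even

The cycle lengths are 7, 3.
A cycle of length ℓ contributes ℓ−1 transpositions, so s is a product of 6 + 2 = 8 transpositions — even.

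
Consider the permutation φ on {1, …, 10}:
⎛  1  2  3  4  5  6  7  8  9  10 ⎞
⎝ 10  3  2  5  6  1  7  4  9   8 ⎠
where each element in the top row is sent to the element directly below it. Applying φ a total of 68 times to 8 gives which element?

Tracing 8 → 4 → … returns to 8 after 6 steps, so 8 lies in a 6-cycle (1, 10, 8, 4, 5, 6).
Powers repeat with period 6 on this cycle, and 68 mod 6 = 2, so φ^68(8) = φ^2(8).
Stepping 2 places around the cycle: 8 → 4 → 5.

5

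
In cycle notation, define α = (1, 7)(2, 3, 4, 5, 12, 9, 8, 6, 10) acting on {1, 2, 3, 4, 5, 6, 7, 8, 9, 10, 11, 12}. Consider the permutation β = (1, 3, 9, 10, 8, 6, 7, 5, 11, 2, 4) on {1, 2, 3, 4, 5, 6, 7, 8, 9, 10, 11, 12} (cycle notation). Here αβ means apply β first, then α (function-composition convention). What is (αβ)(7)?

(αβ)(7) = α(β(7)). β(7) = 5, then α(5) = 12. So (αβ)(7) = 12.

12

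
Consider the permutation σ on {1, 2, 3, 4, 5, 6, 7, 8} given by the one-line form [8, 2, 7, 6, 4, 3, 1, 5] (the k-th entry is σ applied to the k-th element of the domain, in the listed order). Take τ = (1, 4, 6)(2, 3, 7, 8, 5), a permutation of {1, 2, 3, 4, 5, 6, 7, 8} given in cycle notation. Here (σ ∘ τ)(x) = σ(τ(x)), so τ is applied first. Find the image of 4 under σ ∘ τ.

3

(σ ∘ τ)(4) = σ(τ(4)). τ(4) = 6, then σ(6) = 3. So (σ ∘ τ)(4) = 3.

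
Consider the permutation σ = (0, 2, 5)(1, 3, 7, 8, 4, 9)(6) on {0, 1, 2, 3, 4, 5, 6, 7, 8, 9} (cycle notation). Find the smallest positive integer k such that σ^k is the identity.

The cycle type of σ is (6, 3, 1).
The order of σ is the least common multiple of its cycle lengths: lcm(6, 3) = 6.

6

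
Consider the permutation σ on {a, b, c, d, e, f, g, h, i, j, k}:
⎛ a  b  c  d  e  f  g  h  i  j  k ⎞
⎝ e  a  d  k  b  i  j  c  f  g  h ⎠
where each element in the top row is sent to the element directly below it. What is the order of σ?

12

The disjoint-cycle form of σ has cycle lengths 4, 3, 2, 2.
The order is lcm(4, 3, 2, 2) = 12.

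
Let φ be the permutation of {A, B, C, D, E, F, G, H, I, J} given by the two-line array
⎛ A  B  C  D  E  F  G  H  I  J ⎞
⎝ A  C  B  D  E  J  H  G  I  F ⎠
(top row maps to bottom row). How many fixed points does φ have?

4

The fixed points (elements with φ(x) = x) are {A, D, E, I}, so there are 4.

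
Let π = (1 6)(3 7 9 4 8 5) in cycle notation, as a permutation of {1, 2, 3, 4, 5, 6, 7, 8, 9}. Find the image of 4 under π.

In the cycle (3 7 9 4 8 5), 4 is followed by 8, so π(4) = 8.

8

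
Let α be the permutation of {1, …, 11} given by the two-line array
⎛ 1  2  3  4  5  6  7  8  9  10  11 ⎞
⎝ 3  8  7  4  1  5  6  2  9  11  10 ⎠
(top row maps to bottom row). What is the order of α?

Decomposing into disjoint cycles gives cycle lengths 5, 2, 2, 1, 1.
The order is lcm(5, 2, 2) = 10.

10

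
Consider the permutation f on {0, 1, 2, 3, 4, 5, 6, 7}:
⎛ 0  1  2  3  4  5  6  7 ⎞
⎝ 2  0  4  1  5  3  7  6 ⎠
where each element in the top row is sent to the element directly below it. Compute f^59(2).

Tracing 2 → 4 → … returns to 2 after 6 steps, so 2 lies in a 6-cycle (0 2 4 5 3 1).
Since the cycle has length 6, f^59 acts on it the same as f^5 (59 mod 6 = 5).
Stepping 5 places around the cycle: 2 → 4 → 5 → 3 → 1 → 0.

0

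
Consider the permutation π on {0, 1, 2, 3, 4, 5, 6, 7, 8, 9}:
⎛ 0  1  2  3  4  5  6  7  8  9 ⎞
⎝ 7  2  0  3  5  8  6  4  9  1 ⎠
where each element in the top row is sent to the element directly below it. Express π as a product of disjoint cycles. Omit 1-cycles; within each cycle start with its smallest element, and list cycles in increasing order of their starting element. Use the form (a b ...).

Iterating π from 0 gives 0 → 7 → 4 → 5 → 8 → 9 → 1 → 2 → 0; that is the 8-cycle (0 7 4 5 8 9 1 2).
Continuing from each remaining unvisited element yields (0 7 4 5 8 9 1 2).

(0 7 4 5 8 9 1 2)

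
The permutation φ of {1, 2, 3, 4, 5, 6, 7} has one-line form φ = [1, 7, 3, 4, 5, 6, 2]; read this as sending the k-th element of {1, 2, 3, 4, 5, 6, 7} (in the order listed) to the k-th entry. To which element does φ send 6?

6

6 is element number 6 of the domain, and entry number 6 of the one-line form is 6, so φ(6) = 6.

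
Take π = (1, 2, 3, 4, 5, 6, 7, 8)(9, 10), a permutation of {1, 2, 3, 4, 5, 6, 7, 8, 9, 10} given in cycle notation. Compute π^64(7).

7 lies in the 8-cycle (1, 2, 3, 4, 5, 6, 7, 8).
On an 8-cycle, π^8 is the identity, so π^64 = π^0 there (64 ≡ 0 mod 8).
So π^64(7) = 7.

7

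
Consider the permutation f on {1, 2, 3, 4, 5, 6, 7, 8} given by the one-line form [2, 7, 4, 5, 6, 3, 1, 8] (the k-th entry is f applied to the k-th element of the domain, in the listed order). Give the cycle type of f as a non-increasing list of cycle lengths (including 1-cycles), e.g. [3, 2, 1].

[4, 3, 1]

The disjoint cycles are (1 2 7)(3 4 5 6)(8), with lengths 4, 3, 1 in non-increasing order.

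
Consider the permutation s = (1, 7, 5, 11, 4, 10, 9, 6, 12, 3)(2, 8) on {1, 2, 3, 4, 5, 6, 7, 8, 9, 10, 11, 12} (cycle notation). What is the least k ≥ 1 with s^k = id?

10

The disjoint cycles have lengths 10, 2.
Since disjoint cycles commute, ord(s) = lcm(10, 2) = 10.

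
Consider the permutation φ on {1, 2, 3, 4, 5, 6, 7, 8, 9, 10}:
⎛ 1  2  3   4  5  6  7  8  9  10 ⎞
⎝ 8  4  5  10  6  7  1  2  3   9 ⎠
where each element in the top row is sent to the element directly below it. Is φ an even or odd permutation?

In disjoint-cycle form the cycle lengths are 10.
A cycle is odd iff its length is even; φ has 1 even-length cycle, so sgn(φ) = (−1)^1 and φ is odd.

odd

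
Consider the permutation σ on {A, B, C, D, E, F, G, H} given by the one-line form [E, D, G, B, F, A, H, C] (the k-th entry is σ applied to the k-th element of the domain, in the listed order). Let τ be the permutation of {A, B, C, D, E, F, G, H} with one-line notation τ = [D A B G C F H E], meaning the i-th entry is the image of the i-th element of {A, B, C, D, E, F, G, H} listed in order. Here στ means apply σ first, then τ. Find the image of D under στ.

First apply σ: σ(D) = B, then τ(B) = A. Thus (στ)(D) = A.

A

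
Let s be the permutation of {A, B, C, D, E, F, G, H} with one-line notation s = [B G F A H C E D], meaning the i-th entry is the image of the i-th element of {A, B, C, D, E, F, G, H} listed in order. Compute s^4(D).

E

Tracing D → A → … returns to D after 6 steps, so D lies in a 6-cycle (A, B, G, E, H, D).
Advancing 4 steps from D: D → A → B → G → E.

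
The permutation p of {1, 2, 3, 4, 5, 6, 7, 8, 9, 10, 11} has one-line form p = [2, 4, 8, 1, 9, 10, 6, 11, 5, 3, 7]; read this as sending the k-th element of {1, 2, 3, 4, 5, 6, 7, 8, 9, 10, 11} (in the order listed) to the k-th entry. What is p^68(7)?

Tracing 7 → 6 → … returns to 7 after 6 steps, so 7 lies in a 6-cycle (3 8 11 7 6 10).
Powers repeat with period 6 on this cycle, and 68 mod 6 = 2, so p^68(7) = p^2(7).
Advancing 2 steps from 7: 7 → 6 → 10.

10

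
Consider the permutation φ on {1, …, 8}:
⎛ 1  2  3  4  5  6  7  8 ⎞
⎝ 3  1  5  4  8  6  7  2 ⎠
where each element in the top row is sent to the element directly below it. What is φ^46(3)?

Tracing 3 → 5 → … returns to 3 after 5 steps, so 3 lies in a 5-cycle (1, 3, 5, 8, 2).
On a 5-cycle, φ^5 is the identity, so φ^46 = φ^1 there (46 ≡ 1 mod 5).
Stepping 1 place around the cycle: 3 → 5.

5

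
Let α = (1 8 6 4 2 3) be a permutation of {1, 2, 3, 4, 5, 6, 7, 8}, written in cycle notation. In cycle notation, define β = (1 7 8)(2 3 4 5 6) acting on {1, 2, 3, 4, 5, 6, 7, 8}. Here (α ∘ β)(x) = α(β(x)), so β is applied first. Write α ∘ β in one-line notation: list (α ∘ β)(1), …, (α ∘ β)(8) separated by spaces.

For each element, apply β then α: 1 → 7 → 7; 2 → 3 → 1; 3 → 4 → 2; 4 → 5 → 5; 5 → 6 → 4; 6 → 2 → 3; 7 → 8 → 6; 8 → 1 → 8.
Collecting the images, α ∘ β = [7 1 2 5 4 3 6 8].

7 1 2 5 4 3 6 8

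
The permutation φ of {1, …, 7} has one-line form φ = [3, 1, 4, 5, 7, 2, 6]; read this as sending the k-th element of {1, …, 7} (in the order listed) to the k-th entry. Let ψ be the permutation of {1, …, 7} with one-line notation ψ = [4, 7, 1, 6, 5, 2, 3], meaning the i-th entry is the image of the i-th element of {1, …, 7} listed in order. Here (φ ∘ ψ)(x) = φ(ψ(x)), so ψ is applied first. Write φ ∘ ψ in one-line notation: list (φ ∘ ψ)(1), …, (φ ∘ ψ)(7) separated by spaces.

5 6 3 2 7 1 4

Chase each element through ψ then φ: 1 → 4 → 5; 2 → 7 → 6; 3 → 1 → 3; 4 → 6 → 2; 5 → 5 → 7; 6 → 2 → 1; 7 → 3 → 4.
Collecting the images, φ ∘ ψ = [5 6 3 2 7 1 4].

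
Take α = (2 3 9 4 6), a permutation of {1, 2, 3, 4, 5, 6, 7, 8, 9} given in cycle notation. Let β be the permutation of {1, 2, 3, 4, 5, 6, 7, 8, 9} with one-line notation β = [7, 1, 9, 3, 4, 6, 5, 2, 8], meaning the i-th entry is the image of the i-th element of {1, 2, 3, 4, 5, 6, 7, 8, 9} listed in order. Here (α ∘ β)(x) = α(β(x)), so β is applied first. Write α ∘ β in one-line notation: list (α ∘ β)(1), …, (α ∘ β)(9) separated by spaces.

(α ∘ β)(x) = α(β(x)). Computing each image: α(β(1)) = α(7) = 7, α(β(2)) = α(1) = 1, α(β(3)) = α(9) = 4, α(β(4)) = α(3) = 9, α(β(5)) = α(4) = 6, α(β(6)) = α(6) = 2, α(β(7)) = α(5) = 5, α(β(8)) = α(2) = 3, α(β(9)) = α(8) = 8.
Hence α ∘ β = [7 1 4 9 6 2 5 3 8].

7 1 4 9 6 2 5 3 8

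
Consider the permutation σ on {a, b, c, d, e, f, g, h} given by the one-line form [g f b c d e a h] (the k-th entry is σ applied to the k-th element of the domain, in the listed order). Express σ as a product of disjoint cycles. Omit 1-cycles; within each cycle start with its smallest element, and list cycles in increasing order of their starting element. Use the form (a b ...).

Start at a and follow images: a → g → a, giving the cycle (a g).
Continuing from each remaining unvisited element yields (a g)(b f e d c).

(a g)(b f e d c)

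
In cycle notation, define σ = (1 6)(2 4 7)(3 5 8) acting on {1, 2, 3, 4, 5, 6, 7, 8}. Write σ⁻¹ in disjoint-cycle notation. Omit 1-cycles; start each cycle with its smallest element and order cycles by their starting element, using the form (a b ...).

If σ sends a → b within a cycle, σ⁻¹ sends b → a; equivalently, reverse each cycle.
Reversing each cycle of σ and rotating so the smallest element leads gives (1 6)(2 7 4)(3 8 5).

(1 6)(2 7 4)(3 8 5)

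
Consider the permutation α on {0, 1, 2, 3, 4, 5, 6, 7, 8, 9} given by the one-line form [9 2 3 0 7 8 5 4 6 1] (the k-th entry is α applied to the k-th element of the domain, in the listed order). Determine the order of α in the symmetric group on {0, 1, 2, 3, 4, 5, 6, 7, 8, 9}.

30

Decomposing into disjoint cycles gives cycle lengths 5, 3, 2.
The order of α is the least common multiple of its cycle lengths: lcm(5, 3, 2) = 30.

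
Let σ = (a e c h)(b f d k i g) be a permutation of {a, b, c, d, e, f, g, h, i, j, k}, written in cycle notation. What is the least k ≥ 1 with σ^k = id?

The cycle type of σ is (6, 4, 1).
The order of σ is the least common multiple of its cycle lengths: lcm(6, 4) = 12.

12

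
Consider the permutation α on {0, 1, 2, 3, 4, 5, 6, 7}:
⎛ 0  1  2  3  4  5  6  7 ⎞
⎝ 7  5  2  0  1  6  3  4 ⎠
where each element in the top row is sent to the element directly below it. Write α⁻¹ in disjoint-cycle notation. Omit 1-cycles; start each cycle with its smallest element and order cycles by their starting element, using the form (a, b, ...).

The cycle decomposition of α is (0, 7, 4, 1, 5, 6, 3).
Reversing each cycle (and rotating so the smallest element leads) gives α⁻¹ = (0, 3, 6, 5, 1, 4, 7).

(0, 3, 6, 5, 1, 4, 7)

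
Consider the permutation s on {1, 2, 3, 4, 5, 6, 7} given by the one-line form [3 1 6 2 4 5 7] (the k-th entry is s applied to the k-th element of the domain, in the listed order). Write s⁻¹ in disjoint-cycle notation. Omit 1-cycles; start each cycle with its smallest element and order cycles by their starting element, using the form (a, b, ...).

The cycle decomposition of s is (1, 3, 6, 5, 4, 2).
The inverse reverses every cycle; in canonical form, s⁻¹ = (1, 2, 4, 5, 6, 3).

(1, 2, 4, 5, 6, 3)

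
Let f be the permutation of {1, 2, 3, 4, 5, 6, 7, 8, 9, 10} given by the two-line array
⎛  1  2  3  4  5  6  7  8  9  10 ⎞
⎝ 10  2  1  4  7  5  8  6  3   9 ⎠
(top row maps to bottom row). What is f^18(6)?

7

Tracing 6 → 5 → … returns to 6 after 4 steps, so 6 lies in a 4-cycle (5 7 8 6).
On a 4-cycle, f^4 is the identity, so f^18 = f^2 there (18 ≡ 2 mod 4).
Stepping 2 places around the cycle: 6 → 5 → 7.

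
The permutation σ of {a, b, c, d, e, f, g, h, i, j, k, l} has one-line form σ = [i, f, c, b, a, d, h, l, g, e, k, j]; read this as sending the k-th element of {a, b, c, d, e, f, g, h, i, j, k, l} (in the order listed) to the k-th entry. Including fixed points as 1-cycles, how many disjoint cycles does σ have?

The cycle decomposition is (a i g h l j e)(b f d)(c)(k), which has 4 cycles (counting 1-cycles).

4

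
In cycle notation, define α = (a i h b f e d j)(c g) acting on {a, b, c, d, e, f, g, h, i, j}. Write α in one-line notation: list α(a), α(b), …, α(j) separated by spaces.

i f g j d e c b h a

Reading each image from the cycles: a→i, b→f, c→g, d→j, e→d, f→e, g→c, h→b, i→h, j→a.
So the one-line form is i f g j d e c b h a.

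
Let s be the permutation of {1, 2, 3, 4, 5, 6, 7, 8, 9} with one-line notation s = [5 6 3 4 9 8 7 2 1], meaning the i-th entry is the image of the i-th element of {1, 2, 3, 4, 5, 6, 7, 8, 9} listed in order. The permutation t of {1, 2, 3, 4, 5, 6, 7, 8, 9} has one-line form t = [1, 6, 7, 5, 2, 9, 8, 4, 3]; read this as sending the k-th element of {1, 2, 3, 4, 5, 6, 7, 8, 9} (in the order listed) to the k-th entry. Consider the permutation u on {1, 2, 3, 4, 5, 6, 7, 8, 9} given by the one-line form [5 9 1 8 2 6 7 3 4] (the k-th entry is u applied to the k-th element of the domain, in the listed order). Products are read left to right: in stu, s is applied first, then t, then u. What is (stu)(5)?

1

Chase 5: s(5) = 9; t(9) = 3; u(3) = 1. Hence (stu)(5) = 1.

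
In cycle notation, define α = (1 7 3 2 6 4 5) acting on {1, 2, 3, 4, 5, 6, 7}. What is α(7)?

7 appears in (1 7 3 2 6 4 5); the next entry (wrapping around) is 3.

3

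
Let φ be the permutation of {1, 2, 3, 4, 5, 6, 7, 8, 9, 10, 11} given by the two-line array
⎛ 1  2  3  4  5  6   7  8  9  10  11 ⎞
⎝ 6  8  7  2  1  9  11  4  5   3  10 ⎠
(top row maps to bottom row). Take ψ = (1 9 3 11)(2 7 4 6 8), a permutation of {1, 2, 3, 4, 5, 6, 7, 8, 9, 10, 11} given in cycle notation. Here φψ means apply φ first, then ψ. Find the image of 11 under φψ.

10

φ(11) = 10, then ψ(10) = 10; composing gives (φψ)(11) = 10.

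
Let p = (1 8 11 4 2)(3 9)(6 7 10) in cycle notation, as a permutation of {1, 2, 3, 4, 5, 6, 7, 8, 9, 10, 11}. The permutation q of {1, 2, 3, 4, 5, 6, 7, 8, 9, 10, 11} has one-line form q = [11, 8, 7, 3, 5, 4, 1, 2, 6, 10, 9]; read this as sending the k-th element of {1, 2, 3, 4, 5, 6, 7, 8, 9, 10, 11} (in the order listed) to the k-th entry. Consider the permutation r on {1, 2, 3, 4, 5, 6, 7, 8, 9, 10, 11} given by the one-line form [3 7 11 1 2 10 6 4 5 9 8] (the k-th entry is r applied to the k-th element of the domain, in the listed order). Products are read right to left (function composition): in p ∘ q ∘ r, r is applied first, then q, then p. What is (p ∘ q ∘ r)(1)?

10

Apply the permutations in order: r(1) = 3, then q(3) = 7, then p(7) = 10. So (p ∘ q ∘ r)(1) = 10.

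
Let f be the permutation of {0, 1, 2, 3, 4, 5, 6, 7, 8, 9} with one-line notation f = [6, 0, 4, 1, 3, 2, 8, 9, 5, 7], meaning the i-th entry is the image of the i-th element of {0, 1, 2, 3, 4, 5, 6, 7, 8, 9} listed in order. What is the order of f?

Writing f as disjoint cycles, the cycle lengths are 8, 2.
The order of f is the least common multiple of its cycle lengths: lcm(8, 2) = 8.

8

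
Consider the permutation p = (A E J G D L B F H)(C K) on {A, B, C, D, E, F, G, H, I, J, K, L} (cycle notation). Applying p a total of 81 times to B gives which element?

B lies in the 9-cycle (A E J G D L B F H).
On a 9-cycle, p^9 is the identity, so p^81 = p^0 there (81 ≡ 0 mod 9).
So p^81(B) = B.

B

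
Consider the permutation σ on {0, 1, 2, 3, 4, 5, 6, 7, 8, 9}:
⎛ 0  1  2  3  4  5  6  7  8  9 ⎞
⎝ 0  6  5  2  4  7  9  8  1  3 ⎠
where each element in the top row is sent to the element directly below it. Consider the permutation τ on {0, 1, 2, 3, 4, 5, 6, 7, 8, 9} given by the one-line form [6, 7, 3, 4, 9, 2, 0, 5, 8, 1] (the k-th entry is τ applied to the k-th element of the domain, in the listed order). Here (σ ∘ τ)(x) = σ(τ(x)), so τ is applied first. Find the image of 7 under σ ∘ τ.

7

(σ ∘ τ)(7) = σ(τ(7)). τ(7) = 5, then σ(5) = 7. So (σ ∘ τ)(7) = 7.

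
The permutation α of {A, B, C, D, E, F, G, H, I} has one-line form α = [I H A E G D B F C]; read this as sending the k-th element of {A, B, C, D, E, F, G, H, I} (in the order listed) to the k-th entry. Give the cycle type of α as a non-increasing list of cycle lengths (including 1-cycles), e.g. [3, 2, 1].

The disjoint cycles are (A I C)(B H F D E G), with lengths 6, 3 in non-increasing order.

[6, 3]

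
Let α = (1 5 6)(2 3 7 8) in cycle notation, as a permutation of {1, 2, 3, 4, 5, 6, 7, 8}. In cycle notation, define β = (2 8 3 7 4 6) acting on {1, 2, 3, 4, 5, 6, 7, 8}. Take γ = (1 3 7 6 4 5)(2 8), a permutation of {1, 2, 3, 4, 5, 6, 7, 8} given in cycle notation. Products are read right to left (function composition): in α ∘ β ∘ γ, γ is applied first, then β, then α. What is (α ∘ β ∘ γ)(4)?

6

Apply the permutations in order: γ(4) = 5, then β(5) = 5, then α(5) = 6. So (α ∘ β ∘ γ)(4) = 6.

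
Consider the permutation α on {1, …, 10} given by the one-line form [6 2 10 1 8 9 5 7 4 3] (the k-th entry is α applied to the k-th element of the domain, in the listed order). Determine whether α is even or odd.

even

In disjoint-cycle form the cycle lengths are 4, 3, 2, 1.
A cycle of length ℓ contributes ℓ−1 transpositions, so α is a product of 3 + 2 + 1 = 6 transpositions — even.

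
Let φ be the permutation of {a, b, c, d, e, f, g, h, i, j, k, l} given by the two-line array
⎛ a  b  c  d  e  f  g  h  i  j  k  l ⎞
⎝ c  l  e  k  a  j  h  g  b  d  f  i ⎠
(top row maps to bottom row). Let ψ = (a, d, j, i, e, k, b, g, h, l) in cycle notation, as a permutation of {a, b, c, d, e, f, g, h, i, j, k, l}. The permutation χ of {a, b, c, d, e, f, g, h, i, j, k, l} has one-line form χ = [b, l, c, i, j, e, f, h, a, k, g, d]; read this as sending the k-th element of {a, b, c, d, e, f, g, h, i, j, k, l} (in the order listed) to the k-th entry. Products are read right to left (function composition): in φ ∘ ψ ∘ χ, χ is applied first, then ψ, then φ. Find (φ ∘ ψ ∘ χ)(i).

(φ ∘ ψ ∘ χ)(i) = φ(ψ(χ(i))). χ(i) = a, then ψ(a) = d, then φ(d) = k, so the result is k.

k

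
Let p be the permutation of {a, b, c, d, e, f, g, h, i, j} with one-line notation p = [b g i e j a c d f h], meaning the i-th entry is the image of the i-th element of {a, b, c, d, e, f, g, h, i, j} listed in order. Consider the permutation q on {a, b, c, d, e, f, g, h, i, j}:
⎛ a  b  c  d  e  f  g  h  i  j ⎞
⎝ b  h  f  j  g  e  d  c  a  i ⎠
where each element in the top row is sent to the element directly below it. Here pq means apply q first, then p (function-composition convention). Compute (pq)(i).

(pq)(i) = p(q(i)). q(i) = a, then p(a) = b. So (pq)(i) = b.

b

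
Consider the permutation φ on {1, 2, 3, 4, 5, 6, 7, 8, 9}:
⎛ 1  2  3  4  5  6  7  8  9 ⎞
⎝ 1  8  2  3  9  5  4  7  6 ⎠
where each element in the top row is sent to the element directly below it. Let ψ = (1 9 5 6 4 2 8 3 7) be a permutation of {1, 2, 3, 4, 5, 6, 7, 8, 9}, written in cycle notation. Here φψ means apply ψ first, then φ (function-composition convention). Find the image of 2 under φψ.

7

(φψ)(2) = φ(ψ(2)). ψ(2) = 8, then φ(8) = 7. So (φψ)(2) = 7.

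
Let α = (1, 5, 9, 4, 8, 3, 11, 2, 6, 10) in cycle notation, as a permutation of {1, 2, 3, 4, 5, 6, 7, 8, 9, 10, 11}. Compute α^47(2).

8

2 lies in the 10-cycle (1, 5, 9, 4, 8, 3, 11, 2, 6, 10).
On a 10-cycle, α^10 is the identity, so α^47 = α^7 there (47 ≡ 7 mod 10).
Advancing 7 steps from 2: 2 → 6 → 10 → 1 → 5 → 9 → 4 → 8.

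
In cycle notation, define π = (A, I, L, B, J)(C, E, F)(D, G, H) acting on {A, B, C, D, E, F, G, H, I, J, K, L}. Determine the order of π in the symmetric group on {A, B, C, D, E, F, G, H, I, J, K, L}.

The cycle type of π is (5, 3, 3, 1).
The order of π is the least common multiple of its cycle lengths: lcm(5, 3, 3) = 15.

15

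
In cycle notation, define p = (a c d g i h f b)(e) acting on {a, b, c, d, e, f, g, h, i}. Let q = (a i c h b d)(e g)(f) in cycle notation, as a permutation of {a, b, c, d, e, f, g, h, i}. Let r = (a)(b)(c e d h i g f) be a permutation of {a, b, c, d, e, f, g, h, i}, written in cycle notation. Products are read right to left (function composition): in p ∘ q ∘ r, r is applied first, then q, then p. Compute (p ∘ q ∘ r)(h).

d

(p ∘ q ∘ r)(h) = p(q(r(h))). r(h) = i, then q(i) = c, then p(c) = d, so the result is d.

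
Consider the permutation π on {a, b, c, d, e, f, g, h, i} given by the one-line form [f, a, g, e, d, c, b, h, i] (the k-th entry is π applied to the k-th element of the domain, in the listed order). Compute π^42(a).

Tracing a → f → … returns to a after 5 steps, so a lies in a 5-cycle (a f c g b).
Since the cycle has length 5, π^42 acts on it the same as π^2 (42 mod 5 = 2).
Advancing 2 steps from a: a → f → c.

c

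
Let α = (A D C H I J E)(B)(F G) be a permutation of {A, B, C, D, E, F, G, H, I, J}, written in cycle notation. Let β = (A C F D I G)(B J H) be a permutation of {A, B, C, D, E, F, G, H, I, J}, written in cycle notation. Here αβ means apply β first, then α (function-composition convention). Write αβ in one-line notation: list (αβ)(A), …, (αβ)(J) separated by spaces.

H E G J A C D B F I

(αβ)(x) = α(β(x)). Computing each image: α(β(A)) = α(C) = H, α(β(B)) = α(J) = E, α(β(C)) = α(F) = G, α(β(D)) = α(I) = J, α(β(E)) = α(E) = A, α(β(F)) = α(D) = C, α(β(G)) = α(A) = D, α(β(H)) = α(B) = B, α(β(I)) = α(G) = F, α(β(J)) = α(H) = I.
Hence αβ = [H E G J A C D B F I].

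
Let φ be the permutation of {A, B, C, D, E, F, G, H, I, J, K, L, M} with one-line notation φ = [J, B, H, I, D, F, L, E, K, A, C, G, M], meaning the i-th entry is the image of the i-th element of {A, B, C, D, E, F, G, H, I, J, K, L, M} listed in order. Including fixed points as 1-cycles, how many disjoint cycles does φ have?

The cycle decomposition is (A J)(B)(C H E D I K)(F)(G L)(M), which has 6 cycles (counting 1-cycles).

6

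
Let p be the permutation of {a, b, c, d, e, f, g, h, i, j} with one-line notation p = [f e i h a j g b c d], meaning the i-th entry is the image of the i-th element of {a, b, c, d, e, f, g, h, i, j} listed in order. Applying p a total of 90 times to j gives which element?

f

Tracing j → d → … returns to j after 7 steps, so j lies in a 7-cycle (a, f, j, d, h, b, e).
Powers repeat with period 7 on this cycle, and 90 mod 7 = 6, so p^90(j) = p^6(j).
Stepping 6 places around the cycle: j → d → h → b → e → a → f.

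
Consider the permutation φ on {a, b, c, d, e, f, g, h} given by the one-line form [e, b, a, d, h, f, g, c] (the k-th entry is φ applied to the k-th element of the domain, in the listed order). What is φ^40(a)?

Tracing a → e → … returns to a after 4 steps, so a lies in a 4-cycle (a e h c).
Since the cycle has length 4, φ^40 acts on it the same as φ^0 (40 mod 4 = 0).
So φ^40(a) = a.

a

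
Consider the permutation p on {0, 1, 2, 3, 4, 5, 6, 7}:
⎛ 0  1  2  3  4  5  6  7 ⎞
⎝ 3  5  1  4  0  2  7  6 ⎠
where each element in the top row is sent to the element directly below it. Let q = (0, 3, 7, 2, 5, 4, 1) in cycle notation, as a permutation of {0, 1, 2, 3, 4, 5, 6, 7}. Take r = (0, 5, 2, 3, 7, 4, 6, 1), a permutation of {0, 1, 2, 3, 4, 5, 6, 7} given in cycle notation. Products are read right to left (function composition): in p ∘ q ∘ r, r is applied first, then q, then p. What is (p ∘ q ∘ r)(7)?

5

Chase 7: r(7) = 4; q(4) = 1; p(1) = 5. Hence (p ∘ q ∘ r)(7) = 5.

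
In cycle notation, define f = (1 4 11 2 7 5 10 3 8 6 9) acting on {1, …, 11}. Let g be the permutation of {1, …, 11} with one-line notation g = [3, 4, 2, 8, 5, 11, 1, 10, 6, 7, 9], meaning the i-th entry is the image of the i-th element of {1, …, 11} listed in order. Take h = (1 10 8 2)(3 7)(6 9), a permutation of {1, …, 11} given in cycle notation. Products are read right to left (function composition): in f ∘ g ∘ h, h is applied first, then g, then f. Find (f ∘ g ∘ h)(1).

5

Apply the permutations in order: h(1) = 10, then g(10) = 7, then f(7) = 5. So (f ∘ g ∘ h)(1) = 5.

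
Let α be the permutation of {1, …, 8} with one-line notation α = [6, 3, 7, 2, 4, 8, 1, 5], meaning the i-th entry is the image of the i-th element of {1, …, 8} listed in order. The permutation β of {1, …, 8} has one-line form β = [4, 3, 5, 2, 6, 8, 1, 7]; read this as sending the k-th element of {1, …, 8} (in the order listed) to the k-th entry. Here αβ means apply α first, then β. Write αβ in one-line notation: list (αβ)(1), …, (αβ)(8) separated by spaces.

(αβ)(x) = β(α(x)). Computing each image: β(α(1)) = β(6) = 8, β(α(2)) = β(3) = 5, β(α(3)) = β(7) = 1, β(α(4)) = β(2) = 3, β(α(5)) = β(4) = 2, β(α(6)) = β(8) = 7, β(α(7)) = β(1) = 4, β(α(8)) = β(5) = 6.
Hence αβ = [8 5 1 3 2 7 4 6].

8 5 1 3 2 7 4 6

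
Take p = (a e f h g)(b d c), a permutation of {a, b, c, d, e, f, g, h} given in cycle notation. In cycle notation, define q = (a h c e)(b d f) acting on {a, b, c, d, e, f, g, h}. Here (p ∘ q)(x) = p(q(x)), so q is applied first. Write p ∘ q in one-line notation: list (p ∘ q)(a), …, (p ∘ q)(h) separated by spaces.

g c f h e d a b

For each element, apply q then p: a → h → g; b → d → c; c → e → f; d → f → h; e → a → e; f → b → d; g → g → a; h → c → b.
Collecting the images, p ∘ q = [g c f h e d a b].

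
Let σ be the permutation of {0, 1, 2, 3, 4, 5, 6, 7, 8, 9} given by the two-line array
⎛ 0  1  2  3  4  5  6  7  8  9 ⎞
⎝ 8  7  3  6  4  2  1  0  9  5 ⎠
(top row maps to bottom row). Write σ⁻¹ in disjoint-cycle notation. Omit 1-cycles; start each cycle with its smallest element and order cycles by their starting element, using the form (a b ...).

First write σ in disjoint cycles: (0 8 9 5 2 3 6 1 7).
Reversing each cycle (and rotating so the smallest element leads) gives σ⁻¹ = (0 7 1 6 3 2 5 9 8).

(0 7 1 6 3 2 5 9 8)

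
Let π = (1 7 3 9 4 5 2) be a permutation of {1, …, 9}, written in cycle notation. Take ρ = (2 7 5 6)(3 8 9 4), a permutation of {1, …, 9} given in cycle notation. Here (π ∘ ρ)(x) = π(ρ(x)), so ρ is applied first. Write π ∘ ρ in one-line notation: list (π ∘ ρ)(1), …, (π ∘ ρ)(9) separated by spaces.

7 3 8 9 6 1 2 4 5

(π ∘ ρ)(x) = π(ρ(x)). Computing each image: π(ρ(1)) = π(1) = 7, π(ρ(2)) = π(7) = 3, π(ρ(3)) = π(8) = 8, π(ρ(4)) = π(3) = 9, π(ρ(5)) = π(6) = 6, π(ρ(6)) = π(2) = 1, π(ρ(7)) = π(5) = 2, π(ρ(8)) = π(9) = 4, π(ρ(9)) = π(4) = 5.
Hence π ∘ ρ = [7 3 8 9 6 1 2 4 5].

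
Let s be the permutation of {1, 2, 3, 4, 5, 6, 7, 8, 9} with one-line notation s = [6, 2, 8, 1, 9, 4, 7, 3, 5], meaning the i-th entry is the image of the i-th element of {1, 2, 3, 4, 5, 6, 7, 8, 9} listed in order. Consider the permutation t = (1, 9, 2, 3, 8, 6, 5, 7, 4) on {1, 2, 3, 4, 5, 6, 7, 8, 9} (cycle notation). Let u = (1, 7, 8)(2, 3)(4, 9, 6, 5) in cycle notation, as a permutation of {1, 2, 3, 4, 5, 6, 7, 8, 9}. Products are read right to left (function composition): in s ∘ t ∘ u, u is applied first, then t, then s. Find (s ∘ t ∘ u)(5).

6

Chase 5: u(5) = 4; t(4) = 1; s(1) = 6. Hence (s ∘ t ∘ u)(5) = 6.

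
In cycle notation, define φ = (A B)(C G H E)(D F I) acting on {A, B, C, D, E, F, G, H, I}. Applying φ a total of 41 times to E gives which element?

E lies in the 4-cycle (C G H E).
Since the cycle has length 4, φ^41 acts on it the same as φ^1 (41 mod 4 = 1).
Advancing 1 step from E: E → C.

C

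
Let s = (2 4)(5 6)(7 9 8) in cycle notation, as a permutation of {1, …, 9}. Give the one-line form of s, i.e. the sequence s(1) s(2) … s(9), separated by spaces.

1 4 3 2 6 5 9 7 8

Image by image: 1→1, 2→4, 3→3, 4→2, 5→6, 6→5, 7→9, 8→7, 9→8.
So the one-line form is 1 4 3 2 6 5 9 7 8.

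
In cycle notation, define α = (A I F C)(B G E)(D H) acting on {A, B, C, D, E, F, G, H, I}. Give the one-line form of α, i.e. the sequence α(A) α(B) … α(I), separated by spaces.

Image by image: A→I, B→G, C→A, D→H, E→B, F→C, G→E, H→D, I→F.
So the one-line form is I G A H B C E D F.

I G A H B C E D F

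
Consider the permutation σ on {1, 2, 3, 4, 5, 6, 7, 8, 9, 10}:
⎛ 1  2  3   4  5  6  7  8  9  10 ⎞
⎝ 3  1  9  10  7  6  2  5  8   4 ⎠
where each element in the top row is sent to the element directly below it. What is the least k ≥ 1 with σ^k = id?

The disjoint-cycle form of σ has cycle lengths 7, 2, 1.
The order is lcm(7, 2) = 14.

14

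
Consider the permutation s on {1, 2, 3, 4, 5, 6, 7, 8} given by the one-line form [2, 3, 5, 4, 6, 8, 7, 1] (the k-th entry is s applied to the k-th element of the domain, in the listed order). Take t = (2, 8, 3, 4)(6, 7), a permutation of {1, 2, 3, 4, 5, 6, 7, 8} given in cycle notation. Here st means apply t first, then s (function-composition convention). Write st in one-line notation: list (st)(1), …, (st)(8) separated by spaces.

Chase each element through t then s: 1 → 1 → 2; 2 → 8 → 1; 3 → 4 → 4; 4 → 2 → 3; 5 → 5 → 6; 6 → 7 → 7; 7 → 6 → 8; 8 → 3 → 5.
So st in one-line form is 2 1 4 3 6 7 8 5.

2 1 4 3 6 7 8 5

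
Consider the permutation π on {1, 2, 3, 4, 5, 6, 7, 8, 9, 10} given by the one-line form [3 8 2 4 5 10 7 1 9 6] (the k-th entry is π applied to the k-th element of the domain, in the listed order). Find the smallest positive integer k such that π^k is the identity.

Writing π as disjoint cycles, the cycle lengths are 4, 2, 1, 1, 1, 1.
Since disjoint cycles commute, ord(π) = lcm(4, 2) = 4.

4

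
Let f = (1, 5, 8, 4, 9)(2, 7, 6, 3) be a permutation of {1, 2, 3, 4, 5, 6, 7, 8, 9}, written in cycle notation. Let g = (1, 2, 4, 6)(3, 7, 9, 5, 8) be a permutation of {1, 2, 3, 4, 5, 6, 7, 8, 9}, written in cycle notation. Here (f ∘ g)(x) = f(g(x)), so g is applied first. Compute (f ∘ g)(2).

9

First apply g: g(2) = 4, then f(4) = 9. Thus (f ∘ g)(2) = 9.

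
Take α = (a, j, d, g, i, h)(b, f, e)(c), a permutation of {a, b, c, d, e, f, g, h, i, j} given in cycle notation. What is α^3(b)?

b

b lies in the 3-cycle (b, f, e).
Since the cycle has length 3, α^3 acts on it the same as α^0 (3 mod 3 = 0).
So α^3(b) = b.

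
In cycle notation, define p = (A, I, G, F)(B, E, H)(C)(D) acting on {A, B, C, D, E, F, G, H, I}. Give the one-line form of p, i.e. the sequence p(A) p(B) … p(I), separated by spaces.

Reading each image from the cycles: A↦I, B↦E, C↦C, D↦D, E↦H, F↦A, G↦F, H↦B, I↦G.
Listing these in domain order gives I E C D H A F B G.

I E C D H A F B G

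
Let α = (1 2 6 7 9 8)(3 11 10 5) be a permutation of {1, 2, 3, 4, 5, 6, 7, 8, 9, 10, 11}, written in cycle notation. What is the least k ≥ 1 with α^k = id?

The cycle type of α is (6, 4, 1).
Since disjoint cycles commute, ord(α) = lcm(6, 4) = 12.

12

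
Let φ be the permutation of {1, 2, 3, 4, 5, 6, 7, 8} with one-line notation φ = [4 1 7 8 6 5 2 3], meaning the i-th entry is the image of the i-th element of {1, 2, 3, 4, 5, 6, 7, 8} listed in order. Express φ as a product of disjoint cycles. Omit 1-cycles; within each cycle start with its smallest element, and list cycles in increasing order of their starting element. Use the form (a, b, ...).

Start at 1 and follow images: 1 → 4 → 8 → 3 → 7 → 2 → 1, giving the cycle (1, 4, 8, 3, 7, 2).
Repeating from the next unused element and collecting all non-trivial cycles gives (1, 4, 8, 3, 7, 2)(5, 6).

(1, 4, 8, 3, 7, 2)(5, 6)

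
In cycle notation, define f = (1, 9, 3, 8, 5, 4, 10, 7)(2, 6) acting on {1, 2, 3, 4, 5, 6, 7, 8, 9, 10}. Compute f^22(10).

10 lies in the 8-cycle (1, 9, 3, 8, 5, 4, 10, 7).
Powers repeat with period 8 on this cycle, and 22 mod 8 = 6, so f^22(10) = f^6(10).
Advancing 6 steps from 10: 10 → 7 → 1 → 9 → 3 → 8 → 5.

5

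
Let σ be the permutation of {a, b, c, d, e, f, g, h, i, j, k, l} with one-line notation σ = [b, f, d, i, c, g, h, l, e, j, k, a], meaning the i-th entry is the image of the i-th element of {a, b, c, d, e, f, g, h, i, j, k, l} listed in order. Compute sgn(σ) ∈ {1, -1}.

In disjoint-cycle form the cycle lengths are 6, 4, 1, 1.
A cycle is odd iff its length is even; σ has 2 even-length cycles, so sgn(σ) = (−1)^2 and σ is even.

1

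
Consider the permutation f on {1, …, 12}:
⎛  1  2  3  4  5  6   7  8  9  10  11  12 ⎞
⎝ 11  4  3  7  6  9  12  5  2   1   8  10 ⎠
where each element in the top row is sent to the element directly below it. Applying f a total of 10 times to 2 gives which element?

Tracing 2 → 4 → … returns to 2 after 11 steps, so 2 lies in an 11-cycle (1 11 8 5 6 9 2 4 7 12 10).
Stepping 10 places around the cycle: 2 → 4 → 7 → 12 → 10 → 1 → 11 → 8 → 5 → 6 → 9.

9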